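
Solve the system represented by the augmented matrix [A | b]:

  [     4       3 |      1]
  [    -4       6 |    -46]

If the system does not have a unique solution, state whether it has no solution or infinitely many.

Row-reduce the augmented matrix:
R1 ← R1 / (4).
R2 ← R2 + 4·R1.
R2 ← R2 / (9).
R1 ← R1 − 3/4·R2.
Reading off the reduced rows gives x_1 = 4, x_2 = -5.

x_1 = 4, x_2 = -5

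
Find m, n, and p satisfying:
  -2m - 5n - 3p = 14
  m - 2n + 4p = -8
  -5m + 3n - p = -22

m = 4, n = -2, p = -4

Row-reduce the augmented matrix:
R1 ← R1 / (-2).
R2 ← R2 − 1·R1.
R3 ← R3 + 5·R1.
R2 ← R2 / (-9/2).
R1 ← R1 − 5/2·R2.
R3 ← R3 − 31/2·R2.
R3 ← R3 / (136/9).
R1 ← R1 − 26/9·R3.
R2 ← R2 + 5/9·R3.
Reading off the reduced rows gives m = 4, n = -2, p = -4.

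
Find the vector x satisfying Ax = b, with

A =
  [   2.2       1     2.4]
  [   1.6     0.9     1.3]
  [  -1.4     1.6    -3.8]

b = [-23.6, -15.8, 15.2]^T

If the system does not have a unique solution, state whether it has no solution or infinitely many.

x_1 = -3, x_2 = -5, x_3 = -5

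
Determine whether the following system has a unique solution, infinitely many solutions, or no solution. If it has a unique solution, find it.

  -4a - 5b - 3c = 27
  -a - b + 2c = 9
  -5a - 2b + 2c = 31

Row-reduce the augmented matrix:
R1 ← R1 / (-4).
R2 ← R2 + 1·R1.
R3 ← R3 + 5·R1.
R2 ← R2 / (1/4).
R1 ← R1 − 5/4·R2.
R3 ← R3 − 17/4·R2.
R3 ← R3 / (-41).
R1 ← R1 + 13·R3.
R2 ← R2 − 11·R3.
Reading off the reduced rows gives a = -5, b = -2, c = 1.

a = -5, b = -2, c = 1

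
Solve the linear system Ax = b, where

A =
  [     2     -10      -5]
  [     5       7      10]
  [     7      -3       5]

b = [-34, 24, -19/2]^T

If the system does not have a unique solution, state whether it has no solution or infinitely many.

Row-reduce:
R1 ← R1 / (2).
R2 ← R2 − 5·R1.
R3 ← R3 − 7·R1.
R2 ← R2 / (32).
R1 ← R1 + 5·R2.
R3 ← R3 − 32·R2.
Row 3 reduces to 0 = 1/2, a contradiction. The system is inconsistent.

no solution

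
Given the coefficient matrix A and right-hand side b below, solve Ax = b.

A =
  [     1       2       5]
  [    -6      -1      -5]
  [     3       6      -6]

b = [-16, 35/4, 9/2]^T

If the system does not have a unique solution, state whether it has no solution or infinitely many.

x_1 = 1, x_2 = -9/4, x_3 = -5/2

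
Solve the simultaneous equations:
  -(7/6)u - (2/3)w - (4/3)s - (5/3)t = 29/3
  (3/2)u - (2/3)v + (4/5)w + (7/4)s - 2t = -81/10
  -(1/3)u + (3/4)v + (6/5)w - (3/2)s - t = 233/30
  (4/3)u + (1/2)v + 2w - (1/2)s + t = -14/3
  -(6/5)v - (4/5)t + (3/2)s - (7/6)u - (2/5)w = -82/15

Row-reduce the augmented matrix:
R1 ← R1 / (-7/6).
R2 ← R2 − 3/2·R1.
R3 ← R3 + 1/3·R1.
R4 ← R4 − 4/3·R1.
R5 ← R5 + 7/6·R1.
R2 ← R2 / (-2/3).
R3 ← R3 − 3/4·R2.
R4 ← R4 − 1/2·R2.
R5 ← R5 + 6/5·R2.
R3 ← R3 / (557/420).
R1 ← R1 − 4/7·R3.
R2 ← R2 − 3/35·R3.
R4 ← R4 − 251/210·R3.
R5 ← R5 − 194/525·R3.
R4 ← R4 / (-2283/2228).
R1 ← R1 − 1791/1114·R4.
R2 ← R2 − 9/557·R4.
R3 ← R3 + 3625/4456·R4.
R5 ← R5 − 8549/2785·R4.
R5 ← R5 / (134099/11415).
R1 ← R1 − 3576/761·R5.
R2 ← R2 − 4992/761·R5.
R3 ← R3 + 20245/4566·R5.
R4 ← R4 + 1472/2283·R5.
Reading off the reduced rows gives u = -2, v = 6, w = -2, s = -2, t = -2.

u = -2, v = 6, w = -2, s = -2, t = -2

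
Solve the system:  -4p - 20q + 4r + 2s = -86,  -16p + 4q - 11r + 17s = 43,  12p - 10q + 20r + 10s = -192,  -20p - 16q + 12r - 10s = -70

p = -1, q = 3, r = -6, s = -3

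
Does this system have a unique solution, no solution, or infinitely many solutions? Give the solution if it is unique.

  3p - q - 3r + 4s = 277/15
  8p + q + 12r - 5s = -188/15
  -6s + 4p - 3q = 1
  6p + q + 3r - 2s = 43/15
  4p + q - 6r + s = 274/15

Row-reduce the augmented matrix:
R1 ← R1 / (3).
R2 ← R2 − 8·R1.
R3 ← R3 − 4·R1.
R4 ← R4 − 6·R1.
R5 ← R5 − 4·R1.
R2 ← R2 / (11/3).
R1 ← R1 + 1/3·R2.
R3 ← R3 + 5/3·R2.
R4 ← R4 − 3·R2.
R5 ← R5 − 7/3·R2.
R3 ← R3 / (144/11).
R1 ← R1 − 9/11·R3.
R2 ← R2 − 60/11·R3.
R4 ← R4 + 81/11·R3.
R5 ← R5 + 162/11·R3.
R4 ← R4 / (-121/16).
R1 ← R1 − 17/16·R4.
R2 ← R2 − 41/12·R4.
R3 ← R3 + 203/144·R4.
R5 ← R5 + 121/8·R4.
R5 reduces to 0 = 0, so the extra equation is consistent.
Reading off the reduced rows gives p = 2, q = -1, r = -8/5, s = 5/3.

p = 2, q = -1, r = -8/5, s = 5/3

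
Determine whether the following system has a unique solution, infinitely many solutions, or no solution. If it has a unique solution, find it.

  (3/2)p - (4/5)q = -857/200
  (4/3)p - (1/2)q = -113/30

Row-reduce the augmented matrix:
R1 ← R1 / (3/2).
R2 ← R2 − 4/3·R1.
R2 ← R2 / (19/90).
R1 ← R1 + 8/15·R2.
Reading off the reduced rows gives p = -11/4, q = 1/5.

p = -11/4, q = 1/5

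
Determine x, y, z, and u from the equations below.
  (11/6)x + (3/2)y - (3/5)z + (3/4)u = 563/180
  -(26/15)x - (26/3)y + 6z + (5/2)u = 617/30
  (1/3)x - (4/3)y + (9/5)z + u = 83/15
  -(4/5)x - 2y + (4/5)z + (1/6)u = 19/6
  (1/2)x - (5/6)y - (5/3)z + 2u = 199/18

x = 7/3, y = -8/3, z = -1, u = 3

Row-reduce the augmented matrix:
R1 ← R1 / (11/6).
R2 ← R2 + 26/15·R1.
R3 ← R3 − 1/3·R1.
R4 ← R4 + 4/5·R1.
R5 ← R5 − 1/2·R1.
R2 ← R2 / (-1196/165).
R1 ← R1 − 9/11·R2.
R3 ← R3 + 53/33·R2.
R4 ← R4 + 74/55·R2.
R5 ← R5 + 41/33·R2.
R3 ← R3 / (2109/2990).
R1 ← R1 − 171/598·R3.
R2 ← R2 + 2241/2990·R3.
R4 ← R4 + 703/1495·R3.
R5 ← R5 + 4367/1794·R3.
Swap R4 and R5.
R4 ← R4 / (22423/12654).
R1 ← R1 − 105/148·R4.
R2 ← R2 + 789/2812·R4.
R3 ← R3 − 1825/8436·R4.
R5 reduces to 0 = 0, so the extra equation is consistent.
Reading off the reduced rows gives x = 7/3, y = -8/3, z = -1, u = 3.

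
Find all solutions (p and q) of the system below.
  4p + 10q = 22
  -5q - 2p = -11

infinitely many solutions

Row-reduce:
R1 ← R1 / (4).
R2 ← R2 + 2·R1.
Rank is 1 with 2 unknowns, leaving q free.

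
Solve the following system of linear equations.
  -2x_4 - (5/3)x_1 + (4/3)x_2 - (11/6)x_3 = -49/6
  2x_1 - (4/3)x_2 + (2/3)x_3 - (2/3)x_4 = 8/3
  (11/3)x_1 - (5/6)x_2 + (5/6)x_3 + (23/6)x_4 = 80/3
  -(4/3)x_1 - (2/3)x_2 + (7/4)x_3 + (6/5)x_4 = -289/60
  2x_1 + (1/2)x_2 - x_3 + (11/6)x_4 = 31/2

Row-reduce:
R1 ← R1 / (-5/3).
R2 ← R2 − 2·R1.
R3 ← R3 − 11/3·R1.
R4 ← R4 + 4/3·R1.
R5 ← R5 − 2·R1.
R2 ← R2 / (4/15).
R1 ← R1 + 4/5·R2.
R3 ← R3 − 21/10·R2.
R4 ← R4 + 26/15·R2.
R5 ← R5 − 21/10·R2.
R3 ← R3 / (71/8).
R1 ← R1 + 7/2·R3.
R2 ← R2 + 23/4·R3.
R4 ← R4 + 27/4·R3.
R5 ← R5 − 71/8·R3.
R4 ← R4 / (1711/2130).
R1 ← R1 − 277/213·R4.
R2 ← R2 − 805/213·R4.
R3 ← R3 − 566/213·R4.
Row 5 reduces to 0 = -3, a contradiction. The system is inconsistent.

no solution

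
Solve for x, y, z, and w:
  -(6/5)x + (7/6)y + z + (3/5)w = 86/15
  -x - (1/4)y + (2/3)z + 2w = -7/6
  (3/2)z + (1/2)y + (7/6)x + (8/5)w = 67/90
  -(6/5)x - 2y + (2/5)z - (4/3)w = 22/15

x = -4/3, y = 2, z = 3, w = -2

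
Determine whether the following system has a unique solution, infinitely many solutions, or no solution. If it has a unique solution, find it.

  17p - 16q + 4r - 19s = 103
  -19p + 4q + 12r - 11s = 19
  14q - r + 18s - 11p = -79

infinitely many solutions

Row-reduce:
R1 ← R1 / (17).
R2 ← R2 + 19·R1.
R3 ← R3 + 11·R1.
R2 ← R2 / (-236/17).
R1 ← R1 + 16/17·R2.
R3 ← R3 − 62/17·R2.
R3 ← R3 / (349/59).
R1 ← R1 + 52/59·R3.
R2 ← R2 + 70/59·R3.
Rank is 3 with 4 unknowns, leaving s free.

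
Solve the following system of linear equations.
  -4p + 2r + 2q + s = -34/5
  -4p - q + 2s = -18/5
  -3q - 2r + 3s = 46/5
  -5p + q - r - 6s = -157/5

Row-reduce the augmented matrix:
R1 ← R1 / (-4).
R2 ← R2 + 4·R1.
R4 ← R4 + 5·R1.
R2 ← R2 / (-3).
R1 ← R1 + 1/2·R2.
R3 ← R3 + 3·R2.
R4 ← R4 + 3/2·R2.
Swap R3 and R4.
R3 ← R3 / (-5/2).
R1 ← R1 + 1/6·R3.
R2 ← R2 − 2/3·R3.
R4 ← R4 / (2).
R1 ← R1 − 1/10·R4.
R2 ← R2 + 12/5·R4.
R3 ← R3 − 31/10·R4.
Reading off the reduced rows gives p = 5/2, q = -2/5, r = 1/2, s = 3.

p = 5/2, q = -2/5, r = 1/2, s = 3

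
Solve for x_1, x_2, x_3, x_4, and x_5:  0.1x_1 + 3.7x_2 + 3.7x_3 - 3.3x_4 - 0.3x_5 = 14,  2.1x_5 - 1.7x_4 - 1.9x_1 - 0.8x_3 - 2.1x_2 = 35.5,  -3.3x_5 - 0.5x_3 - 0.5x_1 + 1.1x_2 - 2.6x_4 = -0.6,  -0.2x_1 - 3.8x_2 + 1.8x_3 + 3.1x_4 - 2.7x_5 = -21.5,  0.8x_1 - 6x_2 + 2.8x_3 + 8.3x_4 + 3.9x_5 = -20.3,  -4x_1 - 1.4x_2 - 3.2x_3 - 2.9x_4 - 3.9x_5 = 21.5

x_1 = -6, x_2 = -2, x_3 = 1, x_4 = -6, x_5 = 5

Row-reduce the augmented matrix:
R1 ← R1 / (1/10).
R2 ← R2 + 19/10·R1.
R3 ← R3 + 1/2·R1.
R4 ← R4 + 1/5·R1.
R5 ← R5 − 4/5·R1.
R6 ← R6 + 4·R1.
R2 ← R2 / (341/5).
R1 ← R1 − 37·R2.
R3 ← R3 − 98/5·R2.
R4 ← R4 − 18/5·R2.
R5 ← R5 + 178/5·R2.
R6 ← R6 − 733/5·R2.
R3 ← R3 / (-673/341).
R1 ← R1 + 481/682·R3.
R2 ← R2 − 695/682·R3.
R4 ← R4 − 9431/1705·R3.
R5 ← R5 − 16161/1705·R3.
R6 ← R6 + 15667/3410·R3.
R4 ← R4 / (-44/25).
R1 ← R1 − 43/20·R4.
R2 ← R2 + 5/4·R4.
R3 ← R3 − 3/10·R4.
R5 ← R5 + 44/25·R4.
R6 ← R6 − 491/100·R4.
Swap R5 and R6.
R5 ← R5 / (-44433483/1184480).
R1 ← R1 + 3883227/236896·R5.
R2 ← R2 − 1825737/236896·R5.
R3 ← R3 + 49875/118448·R5.
R4 ← R4 − 459765/59224·R5.
R6 reduces to 0 = 0, so the extra equation is consistent.
Reading off the reduced rows gives x_1 = -6, x_2 = -2, x_3 = 1, x_4 = -6, x_5 = 5.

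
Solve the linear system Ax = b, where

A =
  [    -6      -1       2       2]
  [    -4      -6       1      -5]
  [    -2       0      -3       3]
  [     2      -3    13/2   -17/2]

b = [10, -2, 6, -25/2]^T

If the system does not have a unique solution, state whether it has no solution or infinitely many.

no solution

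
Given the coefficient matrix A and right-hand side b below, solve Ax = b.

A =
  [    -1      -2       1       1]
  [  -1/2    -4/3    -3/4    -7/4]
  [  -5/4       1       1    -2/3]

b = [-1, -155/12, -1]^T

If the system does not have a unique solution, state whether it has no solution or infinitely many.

Row-reduce:
R1 ← R1 / (-1).
R2 ← R2 + 1/2·R1.
R3 ← R3 + 5/4·R1.
R2 ← R2 / (-1/3).
R1 ← R1 − 2·R2.
R3 ← R3 − 7/2·R2.
R3 ← R3 / (-107/8).
R1 ← R1 + 17/2·R3.
R2 ← R2 − 15/4·R3.
Rank is 3 with 4 unknowns, leaving x_4 free.

infinitely many solutions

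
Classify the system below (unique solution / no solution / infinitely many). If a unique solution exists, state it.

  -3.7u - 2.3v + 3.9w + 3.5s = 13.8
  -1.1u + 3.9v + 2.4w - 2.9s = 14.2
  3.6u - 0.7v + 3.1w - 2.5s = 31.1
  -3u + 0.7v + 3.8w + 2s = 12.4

Row-reduce the augmented matrix:
R1 ← R1 / (-37/10).
R2 ← R2 + 11/10·R1.
R3 ← R3 − 18/5·R1.
R4 ← R4 + 3·R1.
R2 ← R2 / (848/185).
R1 ← R1 − 23/37·R2.
R3 ← R3 + 1087/370·R2.
R4 ← R4 − 949/370·R2.
R3 ← R3 / (130417/16960).
R1 ← R1 + 2073/1696·R3.
R2 ← R2 − 459/1696·R3.
R4 ← R4 + 191/3392·R3.
R4 ← R4 / (1767457/1304170).
R1 ← R1 + 87260/130417·R4.
R2 ← R2 + 104679/130417·R4.
R3 ← R3 + 27478/130417·R4.
Reading off the reduced rows gives u = 1, v = -2, w = 6, s = -3.

u = 1, v = -2, w = 6, s = -3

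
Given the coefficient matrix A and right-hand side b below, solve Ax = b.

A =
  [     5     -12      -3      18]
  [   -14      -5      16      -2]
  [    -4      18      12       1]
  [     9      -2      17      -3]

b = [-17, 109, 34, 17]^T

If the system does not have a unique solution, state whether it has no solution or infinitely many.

x_1 = -4, x_2 = -1, x_3 = 3, x_4 = 0

Row-reduce the augmented matrix:
R1 ← R1 / (5).
R2 ← R2 + 14·R1.
R3 ← R3 + 4·R1.
R4 ← R4 − 9·R1.
R2 ← R2 / (-193/5).
R1 ← R1 + 12/5·R2.
R3 ← R3 − 42/5·R2.
R4 ← R4 − 98/5·R2.
R3 ← R3 / (2172/193).
R1 ← R1 + 207/193·R3.
R2 ← R2 + 38/193·R3.
R4 ← R4 − 5068/193·R3.
R4 ← R4 / (-214/3).
R1 ← R1 − 2217/724·R4.
R2 ← R2 + 869/1086·R4.
R3 ← R3 − 5005/2172·R4.
Reading off the reduced rows gives x_1 = -4, x_2 = -1, x_3 = 3, x_4 = 0.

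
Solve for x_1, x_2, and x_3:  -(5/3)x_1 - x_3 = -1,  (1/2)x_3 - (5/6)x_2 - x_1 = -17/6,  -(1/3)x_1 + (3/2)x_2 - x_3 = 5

x_1 = 0, x_2 = 4, x_3 = 1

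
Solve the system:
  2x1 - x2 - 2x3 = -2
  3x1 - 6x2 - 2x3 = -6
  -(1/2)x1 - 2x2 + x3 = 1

Row-reduce:
R1 ← R1 / (2).
R2 ← R2 − 3·R1.
R3 ← R3 + 1/2·R1.
R2 ← R2 / (-9/2).
R1 ← R1 + 1/2·R2.
R3 ← R3 + 9/4·R2.
Row 3 reduces to 0 = 2, a contradiction. The system is inconsistent.

no solution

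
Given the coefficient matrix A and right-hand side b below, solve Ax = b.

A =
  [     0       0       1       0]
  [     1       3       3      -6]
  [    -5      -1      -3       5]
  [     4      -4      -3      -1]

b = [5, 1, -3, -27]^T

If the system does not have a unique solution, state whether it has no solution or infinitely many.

x_1 = 1, x_2 = 3, x_3 = 5, x_4 = 4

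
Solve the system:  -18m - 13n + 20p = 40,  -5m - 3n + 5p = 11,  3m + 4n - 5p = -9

no solution

Row-reduce:
R1 ← R1 / (-18).
R2 ← R2 + 5·R1.
R3 ← R3 − 3·R1.
R2 ← R2 / (11/18).
R1 ← R1 − 13/18·R2.
R3 ← R3 − 11/6·R2.
Row 3 reduces to 0 = -2, a contradiction. The system is inconsistent.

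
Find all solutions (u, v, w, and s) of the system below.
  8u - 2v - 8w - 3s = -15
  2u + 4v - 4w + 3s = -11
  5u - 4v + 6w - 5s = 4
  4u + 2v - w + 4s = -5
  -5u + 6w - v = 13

u = -1, v = -2, w = 1, s = 1

Row-reduce the augmented matrix:
R1 ← R1 / (8).
R2 ← R2 − 2·R1.
R3 ← R3 − 5·R1.
R4 ← R4 − 4·R1.
R5 ← R5 + 5·R1.
R2 ← R2 / (9/2).
R1 ← R1 + 1/4·R2.
R3 ← R3 + 11/4·R2.
R4 ← R4 − 3·R2.
R5 ← R5 + 9/4·R2.
R3 ← R3 / (88/9).
R1 ← R1 + 10/9·R3.
R2 ← R2 + 4/9·R3.
R4 ← R4 − 13/3·R3.
R4 ← R4 / (593/176).
R1 ← R1 + 23/88·R4.
R2 ← R2 − 35/44·R4.
R3 ← R3 + 15/176·R4.
R5 reduces to 0 = 0, so the extra equation is consistent.
Reading off the reduced rows gives u = -1, v = -2, w = 1, s = 1.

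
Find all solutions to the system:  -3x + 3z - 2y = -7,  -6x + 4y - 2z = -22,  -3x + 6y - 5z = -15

infinitely many solutions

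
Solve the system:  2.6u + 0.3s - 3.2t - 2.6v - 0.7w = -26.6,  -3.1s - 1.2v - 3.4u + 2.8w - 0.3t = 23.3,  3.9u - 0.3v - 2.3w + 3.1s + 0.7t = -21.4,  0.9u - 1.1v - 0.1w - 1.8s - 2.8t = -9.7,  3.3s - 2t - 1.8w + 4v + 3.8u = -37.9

u = -2, v = 0, w = 1, s = -5, t = 6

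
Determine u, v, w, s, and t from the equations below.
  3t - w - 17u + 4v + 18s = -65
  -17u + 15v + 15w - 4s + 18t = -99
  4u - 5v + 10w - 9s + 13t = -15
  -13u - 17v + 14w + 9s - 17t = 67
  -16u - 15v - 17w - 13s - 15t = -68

u = 4, v = 0, w = 3, s = 1, t = -4

Row-reduce the augmented matrix:
R1 ← R1 / (-17).
R2 ← R2 + 17·R1.
R3 ← R3 − 4·R1.
R4 ← R4 + 13·R1.
R5 ← R5 + 16·R1.
R2 ← R2 / (11).
R1 ← R1 + 4/17·R2.
R3 ← R3 + 69/17·R2.
R4 ← R4 + 341/17·R2.
R5 ← R5 + 319/17·R2.
R3 ← R3 / (2930/187).
R1 ← R1 − 75/187·R3.
R2 ← R2 − 16/11·R3.
R4 ← R4 − 747/17·R3.
R5 ← R5 − 191/17·R3.
R4 ← R4 / (-25651/2930).
R1 ← R1 + 703/586·R4.
R2 ← R2 + 1178/1465·R4.
R3 ← R3 + 2409/2930·R4.
R5 ← R5 + 170623/2930·R4.
R5 ← R5 / (7676925/25651).
R1 ← R1 − 152410/25651·R5.
R2 ← R2 − 97303/25651·R5.
R3 ← R3 − 142073/25651·R5.
R4 ← R4 − 134488/25651·R5.
Reading off the reduced rows gives u = 4, v = 0, w = 3, s = 1, t = -4.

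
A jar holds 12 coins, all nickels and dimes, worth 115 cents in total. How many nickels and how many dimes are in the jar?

nickels: 1, dimes: 11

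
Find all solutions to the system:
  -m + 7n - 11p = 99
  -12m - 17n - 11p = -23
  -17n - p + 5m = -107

m = -2, n = 6, p = -5

Row-reduce the augmented matrix:
R1 ← R1 / (-1).
R2 ← R2 + 12·R1.
R3 ← R3 − 5·R1.
R2 ← R2 / (-101).
R1 ← R1 + 7·R2.
R3 ← R3 − 18·R2.
R3 ← R3 / (-3478/101).
R1 ← R1 − 264/101·R3.
R2 ← R2 + 121/101·R3.
Reading off the reduced rows gives m = -2, n = 6, p = -5.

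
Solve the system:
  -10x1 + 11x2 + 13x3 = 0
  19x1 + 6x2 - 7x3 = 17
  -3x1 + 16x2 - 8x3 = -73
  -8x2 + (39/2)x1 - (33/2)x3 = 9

Row-reduce:
R1 ← R1 / (-10).
R2 ← R2 − 19·R1.
R3 ← R3 + 3·R1.
R4 ← R4 − 39/2·R1.
R2 ← R2 / (269/10).
R1 ← R1 + 11/10·R2.
R3 ← R3 − 127/10·R2.
R4 ← R4 − 269/20·R2.
R3 ← R3 / (-5449/269).
R1 ← R1 + 155/269·R3.
R2 ← R2 − 177/269·R3.
Row 4 reduces to 0 = 1/2, a contradiction. The system is inconsistent.

no solution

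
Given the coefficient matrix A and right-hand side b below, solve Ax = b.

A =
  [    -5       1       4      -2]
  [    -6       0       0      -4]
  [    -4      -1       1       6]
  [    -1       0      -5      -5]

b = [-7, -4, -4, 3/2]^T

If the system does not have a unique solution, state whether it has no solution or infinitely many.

x_1 = 1, x_2 = -3, x_3 = 0, x_4 = -1/2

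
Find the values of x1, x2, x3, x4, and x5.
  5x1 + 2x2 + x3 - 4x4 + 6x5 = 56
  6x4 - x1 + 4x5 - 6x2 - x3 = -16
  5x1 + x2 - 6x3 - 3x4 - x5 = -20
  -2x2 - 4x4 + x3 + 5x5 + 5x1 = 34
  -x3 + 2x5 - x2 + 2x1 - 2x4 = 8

x1 = 0, x2 = 4, x3 = 4, x4 = -2, x5 = 6

Row-reduce the augmented matrix:
R1 ← R1 / (5).
R2 ← R2 + 1·R1.
R3 ← R3 − 5·R1.
R4 ← R4 − 5·R1.
R5 ← R5 − 2·R1.
R2 ← R2 / (-28/5).
R1 ← R1 − 2/5·R2.
R3 ← R3 + 1·R2.
R4 ← R4 + 4·R2.
R5 ← R5 + 9/5·R2.
R3 ← R3 / (-48/7).
R1 ← R1 − 1/7·R3.
R2 ← R2 − 1/7·R3.
R4 ← R4 − 4/7·R3.
R5 ← R5 + 8/7·R3.
R4 ← R4 / (-89/24).
R1 ← R1 + 41/96·R4.
R2 ← R2 + 89/96·R4.
R3 ← R3 + 1/96·R4.
R5 ← R5 + 25/12·R4.
R5 ← R5 / (202/89).
R1 ← R1 − 721/356·R5.
R2 ← R2 − 1/4·R5.
R3 ← R3 − 417/356·R5.
R4 ← R4 − 129/89·R5.
Reading off the reduced rows gives x1 = 0, x2 = 4, x3 = 4, x4 = -2, x5 = 6.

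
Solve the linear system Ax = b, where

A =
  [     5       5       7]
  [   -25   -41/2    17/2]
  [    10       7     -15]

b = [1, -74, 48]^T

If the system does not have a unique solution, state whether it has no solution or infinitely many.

infinitely many solutions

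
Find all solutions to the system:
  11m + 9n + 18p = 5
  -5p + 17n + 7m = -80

infinitely many solutions

Row-reduce:
R1 ← R1 / (11).
R2 ← R2 − 7·R1.
R2 ← R2 / (124/11).
R1 ← R1 − 9/11·R2.
Rank is 2 with 3 unknowns, leaving p free.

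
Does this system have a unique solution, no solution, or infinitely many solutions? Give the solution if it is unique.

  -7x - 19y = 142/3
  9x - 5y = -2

x = -4/3, y = -2

Row-reduce the augmented matrix:
R1 ← R1 / (-7).
R2 ← R2 − 9·R1.
R2 ← R2 / (-206/7).
R1 ← R1 − 19/7·R2.
Reading off the reduced rows gives x = -4/3, y = -2.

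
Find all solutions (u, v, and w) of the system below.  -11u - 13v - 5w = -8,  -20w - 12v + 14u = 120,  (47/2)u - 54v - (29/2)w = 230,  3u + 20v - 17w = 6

no solution

Row-reduce:
R1 ← R1 / (-11).
R2 ← R2 − 14·R1.
R3 ← R3 − 47/2·R1.
R4 ← R4 − 3·R1.
R2 ← R2 / (-314/11).
R1 ← R1 − 13/11·R2.
R3 ← R3 + 1799/22·R2.
R4 ← R4 − 181/11·R2.
R3 ← R3 / (15807/314).
R1 ← R1 + 100/157·R3.
R2 ← R2 − 145/157·R3.
R4 ← R4 + 5269/157·R3.
Row 4 reduces to 0 = -2/3, a contradiction. The system is inconsistent.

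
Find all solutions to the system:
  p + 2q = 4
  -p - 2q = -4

infinitely many solutions

Row-reduce:
R2 ← R2 + 1·R1.
Rank is 1 with 2 unknowns, leaving q free.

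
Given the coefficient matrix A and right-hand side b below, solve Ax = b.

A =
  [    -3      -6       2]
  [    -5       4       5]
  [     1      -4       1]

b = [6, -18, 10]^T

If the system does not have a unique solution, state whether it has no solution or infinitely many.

x_1 = 2, x_2 = -2, x_3 = 0

Row-reduce the augmented matrix:
R1 ← R1 / (-3).
R2 ← R2 + 5·R1.
R3 ← R3 − 1·R1.
R2 ← R2 / (14).
R1 ← R1 − 2·R2.
R3 ← R3 + 6·R2.
R3 ← R3 / (50/21).
R1 ← R1 + 19/21·R3.
R2 ← R2 − 5/42·R3.
Reading off the reduced rows gives x_1 = 2, x_2 = -2, x_3 = 0.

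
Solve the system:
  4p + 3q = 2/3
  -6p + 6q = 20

Row-reduce the augmented matrix:
R1 ← R1 / (4).
R2 ← R2 + 6·R1.
R2 ← R2 / (21/2).
R1 ← R1 − 3/4·R2.
Reading off the reduced rows gives p = -4/3, q = 2.

p = -4/3, q = 2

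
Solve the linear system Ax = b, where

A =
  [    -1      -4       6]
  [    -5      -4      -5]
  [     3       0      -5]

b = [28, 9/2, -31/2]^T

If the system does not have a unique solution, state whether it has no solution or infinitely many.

x_1 = -1, x_2 = -3, x_3 = 5/2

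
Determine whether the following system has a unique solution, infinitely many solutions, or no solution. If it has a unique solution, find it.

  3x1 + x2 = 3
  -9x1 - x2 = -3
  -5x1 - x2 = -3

Row-reduce the augmented matrix:
R1 ← R1 / (3).
R2 ← R2 + 9·R1.
R3 ← R3 + 5·R1.
R2 ← R2 / (2).
R1 ← R1 − 1/3·R2.
R3 ← R3 − 2/3·R2.
R3 reduces to 0 = 0, so the extra equation is consistent.
Reading off the reduced rows gives x1 = 0, x2 = 3.

x1 = 0, x2 = 3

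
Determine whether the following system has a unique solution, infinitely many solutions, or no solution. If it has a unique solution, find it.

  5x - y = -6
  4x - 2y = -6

Row-reduce the augmented matrix:
R1 ← R1 / (5).
R2 ← R2 − 4·R1.
R2 ← R2 / (-6/5).
R1 ← R1 + 1/5·R2.
Reading off the reduced rows gives x = -1, y = 1.

x = -1, y = 1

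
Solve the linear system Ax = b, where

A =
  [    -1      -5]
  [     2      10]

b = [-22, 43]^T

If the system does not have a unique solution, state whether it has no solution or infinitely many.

Row-reduce:
R1 ← R1 / (-1).
R2 ← R2 − 2·R1.
Row 2 reduces to 0 = -1, a contradiction. The system is inconsistent.

no solution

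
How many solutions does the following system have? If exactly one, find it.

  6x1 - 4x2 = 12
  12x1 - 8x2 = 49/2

no solution

Row-reduce:
R1 ← R1 / (6).
R2 ← R2 − 12·R1.
Row 2 reduces to 0 = 1/2, a contradiction. The system is inconsistent.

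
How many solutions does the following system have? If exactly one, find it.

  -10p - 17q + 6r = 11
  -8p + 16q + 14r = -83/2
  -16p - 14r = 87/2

p = -3/4, q = -1, r = -9/4

Row-reduce the augmented matrix:
R1 ← R1 / (-10).
R2 ← R2 + 8·R1.
R3 ← R3 + 16·R1.
R2 ← R2 / (148/5).
R1 ← R1 − 17/10·R2.
R3 ← R3 − 136/5·R2.
R3 ← R3 / (-1186/37).
R1 ← R1 + 167/148·R3.
R2 ← R2 − 23/74·R3.
Reading off the reduced rows gives p = -3/4, q = -1, r = -9/4.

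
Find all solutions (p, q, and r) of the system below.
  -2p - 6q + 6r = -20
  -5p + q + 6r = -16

Row-reduce:
R1 ← R1 / (-2).
R2 ← R2 + 5·R1.
R2 ← R2 / (16).
R1 ← R1 − 3·R2.
Rank is 2 with 3 unknowns, leaving r free.

infinitely many solutions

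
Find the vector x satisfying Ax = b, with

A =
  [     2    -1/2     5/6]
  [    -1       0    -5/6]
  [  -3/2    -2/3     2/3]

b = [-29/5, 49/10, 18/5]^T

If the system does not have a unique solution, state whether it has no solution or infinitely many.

x_1 = -12/5, x_2 = -3, x_3 = -3

Row-reduce the augmented matrix:
R1 ← R1 / (2).
R2 ← R2 + 1·R1.
R3 ← R3 + 3/2·R1.
R2 ← R2 / (-1/4).
R1 ← R1 + 1/4·R2.
R3 ← R3 + 25/24·R2.
R3 ← R3 / (109/36).
R1 ← R1 − 5/6·R3.
R2 ← R2 − 5/3·R3.
Reading off the reduced rows gives x_1 = -12/5, x_2 = -3, x_3 = -3.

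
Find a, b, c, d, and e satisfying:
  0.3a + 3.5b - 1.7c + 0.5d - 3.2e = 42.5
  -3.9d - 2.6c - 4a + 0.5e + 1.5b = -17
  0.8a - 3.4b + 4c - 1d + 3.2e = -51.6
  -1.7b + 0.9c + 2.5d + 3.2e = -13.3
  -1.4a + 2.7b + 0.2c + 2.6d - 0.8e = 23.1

Row-reduce the augmented matrix:
R1 ← R1 / (3/10).
R2 ← R2 + 4·R1.
R3 ← R3 − 4/5·R1.
R5 ← R5 + 7/5·R1.
R2 ← R2 / (289/6).
R1 ← R1 − 35/3·R2.
R3 ← R3 + 191/15·R2.
R4 ← R4 + 17/10·R2.
R5 ← R5 − 571/30·R2.
R3 ← R3 / (13394/7225).
R1 ← R1 − 131/289·R3.
R2 ← R2 + 758/1445·R3.
R4 ← R4 − 7/850·R3.
R5 ← R5 − 16263/7225·R3.
R4 ← R4 / (174441/66970).
R1 ← R1 − 9297/6697·R4.
R2 ← R2 + 2651/6697·R4.
R3 ← R3 + 5787/6697·R4.
R5 ← R5 − 387431/66970·R4.
R5 ← R5 / (-12485339/3488820).
R1 ← R1 + 87658/58147·R5.
R2 ← R2 + 156937/348882·R5.
R3 ← R3 − 51355/58147·R5.
R4 ← R4 − 228925/348882·R5.
Reading off the reduced rows gives a = 4, b = 5, c = -5, d = 5, e = -4.

a = 4, b = 5, c = -5, d = 5, e = -4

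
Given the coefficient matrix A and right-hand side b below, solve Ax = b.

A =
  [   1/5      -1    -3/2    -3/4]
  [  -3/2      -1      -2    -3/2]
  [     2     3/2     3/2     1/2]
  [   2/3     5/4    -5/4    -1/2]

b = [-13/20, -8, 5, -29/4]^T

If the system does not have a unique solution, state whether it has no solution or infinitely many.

x_1 = 3, x_2 = -4, x_3 = 3, x_4 = 1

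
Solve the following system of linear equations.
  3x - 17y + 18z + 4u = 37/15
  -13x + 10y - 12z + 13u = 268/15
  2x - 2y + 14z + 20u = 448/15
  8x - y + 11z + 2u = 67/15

Row-reduce the augmented matrix:
R1 ← R1 / (3).
R2 ← R2 + 13·R1.
R3 ← R3 − 2·R1.
R4 ← R4 − 8·R1.
R2 ← R2 / (-191/3).
R1 ← R1 + 17/3·R2.
R3 ← R3 − 28/3·R2.
R4 ← R4 − 133/3·R2.
R3 ← R3 / (2230/191).
R1 ← R1 − 24/191·R3.
R2 ← R2 + 198/191·R3.
R4 ← R4 − 1711/191·R3.
R4 ← R4 / (-949/223).
R1 ← R1 + 357/223·R4.
R2 ← R2 − 325/223·R4.
R3 ← R3 − 416/223·R4.
Reading off the reduced rows gives x = 3/5, y = 0, z = -1/3, u = 5/3.

x = 3/5, y = 0, z = -1/3, u = 5/3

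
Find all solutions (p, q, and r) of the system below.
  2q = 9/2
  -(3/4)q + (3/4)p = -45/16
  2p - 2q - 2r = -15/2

Row-reduce the augmented matrix:
Swap R1 and R2.
R1 ← R1 / (3/4).
R3 ← R3 − 2·R1.
R2 ← R2 / (2).
R1 ← R1 + 1·R2.
R3 ← R3 / (-2).
Reading off the reduced rows gives p = -3/2, q = 9/4, r = 0.

p = -3/2, q = 9/4, r = 0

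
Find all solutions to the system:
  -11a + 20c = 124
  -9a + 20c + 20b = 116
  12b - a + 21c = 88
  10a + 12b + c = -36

a = -4, b = 0, c = 4

Row-reduce the augmented matrix:
R1 ← R1 / (-11).
R2 ← R2 + 9·R1.
R3 ← R3 + 1·R1.
R4 ← R4 − 10·R1.
R2 ← R2 / (20).
R3 ← R3 − 12·R2.
R4 ← R4 − 12·R2.
R3 ← R3 / (17).
R1 ← R1 + 20/11·R3.
R2 ← R2 − 2/11·R3.
R4 ← R4 − 17·R3.
R4 reduces to 0 = 0, so the extra equation is consistent.
Reading off the reduced rows gives a = -4, b = 0, c = 4.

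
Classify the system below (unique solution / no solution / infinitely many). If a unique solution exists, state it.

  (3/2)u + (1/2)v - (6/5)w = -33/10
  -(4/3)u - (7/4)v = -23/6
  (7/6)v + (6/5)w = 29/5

u = -5, v = 6, w = -1

Row-reduce the augmented matrix:
R1 ← R1 / (3/2).
R2 ← R2 + 4/3·R1.
R2 ← R2 / (-47/36).
R1 ← R1 − 1/3·R2.
R3 ← R3 − 7/6·R2.
R3 ← R3 / (58/235).
R1 ← R1 + 252/235·R3.
R2 ← R2 − 192/235·R3.
Reading off the reduced rows gives u = -5, v = 6, w = -1.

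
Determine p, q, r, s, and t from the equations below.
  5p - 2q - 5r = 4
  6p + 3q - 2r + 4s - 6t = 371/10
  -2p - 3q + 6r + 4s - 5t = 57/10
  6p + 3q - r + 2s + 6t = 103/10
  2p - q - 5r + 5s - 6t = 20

Row-reduce the augmented matrix:
R1 ← R1 / (5).
R2 ← R2 − 6·R1.
R3 ← R3 + 2·R1.
R4 ← R4 − 6·R1.
R5 ← R5 − 2·R1.
R2 ← R2 / (27/5).
R1 ← R1 + 2/5·R2.
R3 ← R3 + 19/5·R2.
R4 ← R4 − 27/5·R2.
R5 ← R5 + 1/5·R2.
R3 ← R3 / (184/27).
R1 ← R1 + 19/27·R3.
R2 ← R2 − 20/27·R3.
R4 ← R4 − 1·R3.
R5 ← R5 + 77/27·R3.
R4 ← R4 / (-3).
R1 ← R1 − 1·R4.
R3 ← R3 − 1·R4.
R5 ← R5 − 8·R4.
R5 ← R5 / (4697/184).
R1 ← R1 − 281/92·R5.
R2 ← R2 + 5/46·R5.
R3 ← R3 − 285/92·R5.
R4 ← R4 + 819/184·R5.
Reading off the reduced rows gives p = 2, q = 5/2, r = 1/5, s = 3/2, t = -2.

p = 2, q = 5/2, r = 1/5, s = 3/2, t = -2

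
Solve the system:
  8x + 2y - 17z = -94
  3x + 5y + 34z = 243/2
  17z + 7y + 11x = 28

Row-reduce:
R1 ← R1 / (8).
R2 ← R2 − 3·R1.
R3 ← R3 − 11·R1.
R2 ← R2 / (17/4).
R1 ← R1 − 1/4·R2.
R3 ← R3 − 17/4·R2.
Row 3 reduces to 0 = 1/2, a contradiction. The system is inconsistent.

no solution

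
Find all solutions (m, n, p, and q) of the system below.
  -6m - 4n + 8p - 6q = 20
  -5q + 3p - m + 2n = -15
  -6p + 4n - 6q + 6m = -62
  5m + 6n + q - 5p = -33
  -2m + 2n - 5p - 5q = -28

Row-reduce:
R1 ← R1 / (-6).
R2 ← R2 + 1·R1.
R3 ← R3 − 6·R1.
R4 ← R4 − 5·R1.
R5 ← R5 + 2·R1.
R2 ← R2 / (8/3).
R1 ← R1 − 2/3·R2.
R4 ← R4 − 8/3·R2.
R5 ← R5 − 10/3·R2.
R3 ← R3 / (2).
R1 ← R1 + 7/4·R3.
R2 ← R2 − 5/8·R3.
R5 ← R5 + 39/4·R3.
Swap R4 and R5.
R4 ← R4 / (-113/2).
R1 ← R1 + 17/2·R4.
R2 ← R2 − 9/4·R4.
R3 ← R3 + 6·R4.
Row 5 reduces to 0 = 2, a contradiction. The system is inconsistent.

no solution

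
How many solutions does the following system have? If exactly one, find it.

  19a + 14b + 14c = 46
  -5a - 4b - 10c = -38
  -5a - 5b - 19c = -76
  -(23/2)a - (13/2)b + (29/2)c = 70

Row-reduce:
R1 ← R1 / (19).
R2 ← R2 + 5·R1.
R3 ← R3 + 5·R1.
R4 ← R4 + 23/2·R1.
R2 ← R2 / (-6/19).
R1 ← R1 − 14/19·R2.
R3 ← R3 + 25/19·R2.
R4 ← R4 − 75/38·R2.
R3 ← R3 / (11).
R1 ← R1 + 14·R3.
R2 ← R2 − 20·R3.
R4 ← R4 + 33/2·R3.
Row 4 reduces to 0 = 2, a contradiction. The system is inconsistent.

no solution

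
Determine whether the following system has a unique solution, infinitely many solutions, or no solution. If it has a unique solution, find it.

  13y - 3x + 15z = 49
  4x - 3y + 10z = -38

infinitely many solutions

Row-reduce:
R1 ← R1 / (-3).
R2 ← R2 − 4·R1.
R2 ← R2 / (43/3).
R1 ← R1 + 13/3·R2.
Rank is 2 with 3 unknowns, leaving z free.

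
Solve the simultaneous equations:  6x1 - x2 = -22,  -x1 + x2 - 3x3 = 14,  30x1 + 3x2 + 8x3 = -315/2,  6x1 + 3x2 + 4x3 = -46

no solution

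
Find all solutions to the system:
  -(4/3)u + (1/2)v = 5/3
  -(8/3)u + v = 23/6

no solution

Row-reduce:
R1 ← R1 / (-4/3).
R2 ← R2 + 8/3·R1.
Row 2 reduces to 0 = 1/2, a contradiction. The system is inconsistent.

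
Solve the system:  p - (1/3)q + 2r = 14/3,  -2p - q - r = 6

infinitely many solutions

Row-reduce:
R2 ← R2 + 2·R1.
R2 ← R2 / (-5/3).
R1 ← R1 + 1/3·R2.
Rank is 2 with 3 unknowns, leaving r free.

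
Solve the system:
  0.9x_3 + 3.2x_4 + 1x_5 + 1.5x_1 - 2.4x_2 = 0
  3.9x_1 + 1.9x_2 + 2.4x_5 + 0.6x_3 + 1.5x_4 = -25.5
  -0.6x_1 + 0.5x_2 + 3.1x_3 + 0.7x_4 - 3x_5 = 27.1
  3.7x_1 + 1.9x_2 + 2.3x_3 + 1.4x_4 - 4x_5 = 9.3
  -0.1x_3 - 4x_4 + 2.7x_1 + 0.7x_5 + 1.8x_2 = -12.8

Row-reduce the augmented matrix:
R1 ← R1 / (3/2).
R2 ← R2 − 39/10·R1.
R3 ← R3 + 3/5·R1.
R4 ← R4 − 37/10·R1.
R5 ← R5 − 27/10·R1.
R2 ← R2 / (407/50).
R1 ← R1 + 8/5·R2.
R3 ← R3 + 23/50·R2.
R4 ← R4 − 391/50·R2.
R5 ← R5 − 153/25·R2.
R3 ← R3 / (6841/2035).
R1 ← R1 − 105/407·R3.
R2 ← R2 + 87/407·R3.
R4 ← R4 − 7129/4070·R3.
R5 ← R5 + 838/2035·R3.
R4 ← R4 / (-15850/20523).
R1 ← R1 − 13759/20523·R4.
R2 ← R2 + 5038/6841·R4.
R3 ← R3 − 3245/6841·R4.
R5 ← R5 + 151771/34205·R4.
R5 ← R5 / (5341898/198125).
R1 ← R1 + 272453/79250·R5.
R2 ← R2 − 178119/39625·R5.
R3 ← R3 + 60149/15850·R5.
R4 ← R4 − 504241/79250·R5.
Reading off the reduced rows gives x_1 = -3, x_2 = -3, x_3 = 5, x_4 = -1, x_5 = -4.

x_1 = -3, x_2 = -3, x_3 = 5, x_4 = -1, x_5 = -4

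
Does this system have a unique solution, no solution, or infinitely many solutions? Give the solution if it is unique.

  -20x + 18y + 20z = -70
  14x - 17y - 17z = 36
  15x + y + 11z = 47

x = 5, y = 5, z = -3

Row-reduce the augmented matrix:
R1 ← R1 / (-20).
R2 ← R2 − 14·R1.
R3 ← R3 − 15·R1.
R2 ← R2 / (-22/5).
R1 ← R1 + 9/10·R2.
R3 ← R3 − 29/2·R2.
R3 ← R3 / (709/44).
R1 ← R1 + 17/44·R3.
R2 ← R2 − 15/22·R3.
Reading off the reduced rows gives x = 5, y = 5, z = -3.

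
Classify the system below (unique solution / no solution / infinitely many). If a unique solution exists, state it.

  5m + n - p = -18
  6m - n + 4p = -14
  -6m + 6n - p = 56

m = -4, n = 6, p = 4

Row-reduce the augmented matrix:
R1 ← R1 / (5).
R2 ← R2 − 6·R1.
R3 ← R3 + 6·R1.
R2 ← R2 / (-11/5).
R1 ← R1 − 1/5·R2.
R3 ← R3 − 36/5·R2.
R3 ← R3 / (163/11).
R1 ← R1 − 3/11·R3.
R2 ← R2 + 26/11·R3.
Reading off the reduced rows gives m = -4, n = 6, p = 4.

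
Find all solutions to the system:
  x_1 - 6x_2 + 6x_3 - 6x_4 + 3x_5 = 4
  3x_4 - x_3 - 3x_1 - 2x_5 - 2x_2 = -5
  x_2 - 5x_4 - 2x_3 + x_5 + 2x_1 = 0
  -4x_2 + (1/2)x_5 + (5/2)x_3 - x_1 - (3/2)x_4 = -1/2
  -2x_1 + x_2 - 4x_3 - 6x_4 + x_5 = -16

Row-reduce:
R2 ← R2 + 3·R1.
R3 ← R3 − 2·R1.
R4 ← R4 + 1·R1.
R5 ← R5 + 2·R1.
R2 ← R2 / (-20).
R1 ← R1 + 6·R2.
R3 ← R3 − 13·R2.
R4 ← R4 + 10·R2.
R5 ← R5 + 11·R2.
R3 ← R3 / (-59/20).
R1 ← R1 − 9/10·R3.
R2 ← R2 + 17/20·R3.
R5 ← R5 + 27/20·R3.
Swap R4 and R5.
R4 ← R4 / (-501/59).
R1 ← R1 + 138/59·R4.
R2 ← R2 − 91/59·R4.
R3 ← R3 − 55/59·R4.
Rank is 4 with 5 unknowns, leaving x_5 free.

infinitely many solutions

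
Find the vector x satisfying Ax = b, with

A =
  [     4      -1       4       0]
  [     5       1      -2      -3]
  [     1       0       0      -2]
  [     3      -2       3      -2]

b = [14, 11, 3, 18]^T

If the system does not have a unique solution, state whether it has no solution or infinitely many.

Row-reduce the augmented matrix:
R1 ← R1 / (4).
R2 ← R2 − 5·R1.
R3 ← R3 − 1·R1.
R4 ← R4 − 3·R1.
R2 ← R2 / (9/4).
R1 ← R1 + 1/4·R2.
R3 ← R3 − 1/4·R2.
R4 ← R4 + 5/4·R2.
R3 ← R3 / (-2/9).
R1 ← R1 − 2/9·R3.
R2 ← R2 + 28/9·R3.
R4 ← R4 + 35/9·R3.
R4 ← R4 / (51/2).
R1 ← R1 + 2·R4.
R2 ← R2 − 22·R4.
R3 ← R3 − 15/2·R4.
Reading off the reduced rows gives x_1 = 3, x_2 = -6, x_3 = -1, x_4 = 0.

x_1 = 3, x_2 = -6, x_3 = -1, x_4 = 0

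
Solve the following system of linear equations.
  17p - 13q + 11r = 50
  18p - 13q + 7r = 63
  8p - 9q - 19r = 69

Row-reduce the augmented matrix:
R1 ← R1 / (17).
R2 ← R2 − 18·R1.
R3 ← R3 − 8·R1.
R2 ← R2 / (13/17).
R1 ← R1 + 13/17·R2.
R3 ← R3 + 49/17·R2.
R3 ← R3 / (-542/13).
R1 ← R1 + 4·R3.
R2 ← R2 + 79/13·R3.
Reading off the reduced rows gives p = 5, q = 1, r = -2.

p = 5, q = 1, r = -2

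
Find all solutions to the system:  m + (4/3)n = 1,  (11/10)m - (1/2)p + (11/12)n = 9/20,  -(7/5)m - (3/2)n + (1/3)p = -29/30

infinitely many solutions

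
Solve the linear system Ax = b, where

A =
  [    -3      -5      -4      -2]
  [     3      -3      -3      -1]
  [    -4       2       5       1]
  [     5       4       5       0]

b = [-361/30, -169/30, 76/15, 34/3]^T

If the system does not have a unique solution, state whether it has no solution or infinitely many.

Row-reduce the augmented matrix:
R1 ← R1 / (-3).
R2 ← R2 − 3·R1.
R3 ← R3 + 4·R1.
R4 ← R4 − 5·R1.
R2 ← R2 / (-8).
R1 ← R1 − 5/3·R2.
R3 ← R3 − 26/3·R2.
R4 ← R4 + 13/3·R2.
R3 ← R3 / (11/4).
R1 ← R1 + 1/8·R3.
R2 ← R2 − 7/8·R3.
R4 ← R4 − 17/8·R3.
R4 ← R4 / (-67/33).
R1 ← R1 − 2/33·R4.
R2 ← R2 − 8/33·R4.
R3 ← R3 − 5/33·R4.
Reading off the reduced rows gives x_1 = 2/5, x_2 = 3/2, x_3 = 2/3, x_4 = 1/3.

x_1 = 2/5, x_2 = 3/2, x_3 = 2/3, x_4 = 1/3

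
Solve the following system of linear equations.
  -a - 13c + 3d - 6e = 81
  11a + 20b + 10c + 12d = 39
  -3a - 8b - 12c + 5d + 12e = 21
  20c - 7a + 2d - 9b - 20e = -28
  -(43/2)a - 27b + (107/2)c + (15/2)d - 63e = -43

no solution

Row-reduce:
R1 ← R1 / (-1).
R2 ← R2 − 11·R1.
R3 ← R3 + 3·R1.
R4 ← R4 + 7·R1.
R5 ← R5 + 43/2·R1.
R2 ← R2 / (20).
R3 ← R3 + 8·R2.
R4 ← R4 + 9·R2.
R5 ← R5 + 27·R2.
R3 ← R3 / (-131/5).
R1 ← R1 − 13·R3.
R2 ← R2 + 133/20·R3.
R4 ← R4 − 1023/20·R3.
R5 ← R5 − 3069/20·R3.
R4 ← R4 / (14977/524).
R1 ← R1 − 517/131·R4.
R2 ← R2 + 683/524·R4.
R3 ← R3 + 70/131·R4.
R5 ← R5 − 44931/524·R4.
Row 5 reduces to 0 = 1/2, a contradiction. The system is inconsistent.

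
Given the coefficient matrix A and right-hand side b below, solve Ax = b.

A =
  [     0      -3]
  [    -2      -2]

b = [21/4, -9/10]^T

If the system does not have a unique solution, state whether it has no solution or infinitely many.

Row-reduce the augmented matrix:
Swap R1 and R2.
R1 ← R1 / (-2).
R2 ← R2 / (-3).
R1 ← R1 − 1·R2.
Reading off the reduced rows gives x_1 = 11/5, x_2 = -7/4.

x_1 = 11/5, x_2 = -7/4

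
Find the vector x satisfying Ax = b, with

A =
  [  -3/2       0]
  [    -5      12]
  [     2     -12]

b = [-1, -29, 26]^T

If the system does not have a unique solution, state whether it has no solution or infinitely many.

no solution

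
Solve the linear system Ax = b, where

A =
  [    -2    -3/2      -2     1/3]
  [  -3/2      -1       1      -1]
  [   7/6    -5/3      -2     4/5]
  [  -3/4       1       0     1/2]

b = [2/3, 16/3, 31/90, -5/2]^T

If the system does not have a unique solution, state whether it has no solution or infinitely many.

Row-reduce the augmented matrix:
R1 ← R1 / (-2).
R2 ← R2 + 3/2·R1.
R3 ← R3 − 7/6·R1.
R4 ← R4 + 3/4·R1.
R2 ← R2 / (1/8).
R1 ← R1 − 3/4·R2.
R3 ← R3 + 61/24·R2.
R4 ← R4 − 25/16·R2.
R3 ← R3 / (143/3).
R1 ← R1 + 14·R3.
R2 ← R2 − 20·R3.
R4 ← R4 + 61/2·R3.
R4 ← R4 / (1601/4290).
R1 ← R1 − 344/2145·R4.
R2 ← R2 − 106/429·R4.
R3 ← R3 + 1099/2145·R4.
Reading off the reduced rows gives x_1 = -1/3, x_2 = -3, x_3 = 7/3, x_4 = 1/2.

x_1 = -1/3, x_2 = -3, x_3 = 7/3, x_4 = 1/2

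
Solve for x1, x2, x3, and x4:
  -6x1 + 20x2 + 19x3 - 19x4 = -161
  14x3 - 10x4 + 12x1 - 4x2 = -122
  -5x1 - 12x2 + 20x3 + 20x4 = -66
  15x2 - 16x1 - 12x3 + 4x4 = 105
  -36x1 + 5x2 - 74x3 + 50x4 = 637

Row-reduce the augmented matrix:
R1 ← R1 / (-6).
R2 ← R2 − 12·R1.
R3 ← R3 + 5·R1.
R4 ← R4 + 16·R1.
R5 ← R5 + 36·R1.
R2 ← R2 / (36).
R1 ← R1 + 10/3·R2.
R3 ← R3 + 86/3·R2.
R4 ← R4 + 115/3·R2.
R5 ← R5 + 115·R2.
R3 ← R3 / (2461/54).
R1 ← R1 − 89/54·R3.
R2 ← R2 − 13/9·R3.
R4 ← R4 + 197/27·R3.
R5 ← R5 + 197/9·R3.
R4 ← R4 / (7809/2461).
R1 ← R1 + 2932/2461·R4.
R2 ← R2 + 3095/2461·R4.
R3 ← R3 + 129/2461·R4.
R5 ← R5 − 23427/2461·R4.
R5 reduces to 0 = 0, so the extra equation is consistent.
Reading off the reduced rows gives x1 = 2, x2 = 3, x3 = -6, x4 = 5.

x1 = 2, x2 = 3, x3 = -6, x4 = 5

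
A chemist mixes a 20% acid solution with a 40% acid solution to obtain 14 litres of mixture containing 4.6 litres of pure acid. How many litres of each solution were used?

litres of solution A: 5, litres of solution B: 9

Let a = litres of solution A, b = litres of solution B.
  b + a = 14
  (1/5)a + (2/5)b = 23/5
From equation 1: a = 14 − b.
Substitute into equation 2 and solve: b = 9.
Then a = 5.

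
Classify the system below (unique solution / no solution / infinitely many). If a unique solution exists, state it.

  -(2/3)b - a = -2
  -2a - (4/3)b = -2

no solution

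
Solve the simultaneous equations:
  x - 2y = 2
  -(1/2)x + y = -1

infinitely many solutions

Row-reduce:
R2 ← R2 + 1/2·R1.
Rank is 1 with 2 unknowns, leaving y free.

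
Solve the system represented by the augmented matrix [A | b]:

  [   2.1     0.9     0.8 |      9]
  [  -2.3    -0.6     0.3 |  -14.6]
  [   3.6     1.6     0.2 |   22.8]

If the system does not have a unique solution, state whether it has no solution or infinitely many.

x_1 = 4, x_2 = 6, x_3 = -6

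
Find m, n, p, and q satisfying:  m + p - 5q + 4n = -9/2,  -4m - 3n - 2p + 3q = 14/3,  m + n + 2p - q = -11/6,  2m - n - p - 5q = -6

m = -1/2, n = 1/3, p = -1/3, q = 1

Row-reduce the augmented matrix:
R2 ← R2 + 4·R1.
R3 ← R3 − 1·R1.
R4 ← R4 − 2·R1.
R2 ← R2 / (13).
R1 ← R1 − 4·R2.
R3 ← R3 + 3·R2.
R4 ← R4 + 9·R2.
R3 ← R3 / (19/13).
R1 ← R1 − 5/13·R3.
R2 ← R2 − 2/13·R3.
R4 ← R4 + 21/13·R3.
R4 ← R4 / (-127/19).
R1 ← R1 − 4/19·R4.
R2 ← R2 + 25/19·R4.
R3 ← R3 − 1/19·R4.
Reading off the reduced rows gives m = -1/2, n = 1/3, p = -1/3, q = 1.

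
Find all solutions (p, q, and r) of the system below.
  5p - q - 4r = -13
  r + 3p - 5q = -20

Row-reduce:
R1 ← R1 / (5).
R2 ← R2 − 3·R1.
R2 ← R2 / (-22/5).
R1 ← R1 + 1/5·R2.
Rank is 2 with 3 unknowns, leaving r free.

infinitely many solutions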